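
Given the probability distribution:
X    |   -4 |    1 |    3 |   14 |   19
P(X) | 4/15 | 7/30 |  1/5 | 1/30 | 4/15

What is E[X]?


E[X] = Σ x·P(X=x)
= (-4)×(4/15) + (1)×(7/30) + (3)×(1/5) + (14)×(1/30) + (19)×(4/15)
= 53/10

E[X] = 53/10


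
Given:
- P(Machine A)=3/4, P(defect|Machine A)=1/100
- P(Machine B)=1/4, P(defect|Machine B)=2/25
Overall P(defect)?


P(B) = Σ P(B|Aᵢ)×P(Aᵢ)
  1/100×3/4 = 3/400
  2/25×1/4 = 1/50
Sum = 11/400

P(defect) = 11/400 ≈ 2.75%


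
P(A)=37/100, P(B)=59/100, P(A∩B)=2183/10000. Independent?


P(A)×P(B) = 2183/10000
P(A∩B) = 2183/10000
Equal ✓ → Independent

Yes, independent


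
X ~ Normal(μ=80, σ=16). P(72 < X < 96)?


z₁=(72-80)/16=-0.5, z₂=(96-80)/16=1.0
P = Φ(1.0) - Φ(-0.5) = 0.841345 - 0.308538 = 0.532807 ≈ 0.5328

P(72 < X < 96) ≈ 0.5328


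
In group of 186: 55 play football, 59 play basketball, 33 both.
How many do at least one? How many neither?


|A∪B| = 55+59-33 = 81
Neither = 186-81 = 105

At least one: 81; Neither: 105


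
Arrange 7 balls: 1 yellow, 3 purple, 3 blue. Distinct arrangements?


7!/(1!×3!×3!) = 140

140


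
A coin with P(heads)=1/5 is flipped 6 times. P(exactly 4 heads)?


Binomial: P(X=4) = C(6,4)×p^4×(1-p)^2
= 15 × 1/625 × 16/25 = 48/3125

P(X=4) = 48/3125 ≈ 1.54%


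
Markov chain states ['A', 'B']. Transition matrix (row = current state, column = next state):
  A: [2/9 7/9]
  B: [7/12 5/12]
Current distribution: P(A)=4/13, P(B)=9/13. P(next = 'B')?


P(next=B) = Σᵢ P(now=i)×P(i→B)
= 4/13×7/9 + 9/13×5/12
= 28/117 + 15/52 = 19/36

P = 19/36 ≈ 0.5278


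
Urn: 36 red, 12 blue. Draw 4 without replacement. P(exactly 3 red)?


Hypergeometric: C(36,3)×C(12,1)/C(48,4)
= 7140×12/194580 = 476/1081

P(X=3) = 476/1081 ≈ 44.03%


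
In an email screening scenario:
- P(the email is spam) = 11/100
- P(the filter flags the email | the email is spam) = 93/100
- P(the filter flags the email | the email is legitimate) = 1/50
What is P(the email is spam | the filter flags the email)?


Using Bayes' theorem:
P(A|B) = P(B|A)·P(A) / P(B)

P(the filter flags the email) = 93/100 × 11/100 + 1/50 × 89/100
= 1023/10000 + 89/5000 = 1201/10000

P(the email is spam|the filter flags the email) = (1023/10000) / (1201/10000) = 1023/1201

P(the email is spam|the filter flags the email) = 1023/1201 ≈ 85.18%


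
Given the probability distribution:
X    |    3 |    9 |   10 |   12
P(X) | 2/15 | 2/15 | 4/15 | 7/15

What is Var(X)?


E[X] = 148/15
E[X²] = 1588/15
Var(X) = E[X²] - (E[X])² = 1588/15 - 21904/225 = 1916/225

Var(X) = 1916/225 ≈ 8.5156


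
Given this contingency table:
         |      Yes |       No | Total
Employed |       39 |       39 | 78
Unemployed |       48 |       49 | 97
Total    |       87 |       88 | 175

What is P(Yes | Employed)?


P(Yes | Employed) = 39/(39+39) = 39/78 = 1/2

P(Yes|Employed) = 1/2 ≈ 50.00%


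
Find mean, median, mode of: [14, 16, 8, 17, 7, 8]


Sorted: [7, 8, 8, 14, 16, 17]
Mean = 70/6 = 35/3
Median = 11
Freq: {14: 1, 16: 1, 8: 2, 17: 1, 7: 1}
Mode: [8]

Mean=35/3, Median=11, Mode=8


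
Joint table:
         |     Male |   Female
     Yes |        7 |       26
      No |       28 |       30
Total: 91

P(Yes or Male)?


P(Yes∨Male) = P(Yes) + P(Male) - P(Yes∧Male)
= (33 + 35 - 7)/91 = 61/91

P = 61/91 ≈ 67.03%


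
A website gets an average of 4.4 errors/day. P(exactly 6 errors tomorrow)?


Poisson(λ=4.4): P(X=6) = e^(-λ)×λ^k/k!
= e^(-4.4) × 4.4^6 / 6!
≈ 0.0122773399 × 7256.313856 / 720 ≈ 0.123734

P(X=6) ≈ 0.123734 ≈ 12.37%


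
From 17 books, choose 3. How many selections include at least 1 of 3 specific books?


Complement: C(17,3) - C(14,3) = 680 - 364 = 316

316


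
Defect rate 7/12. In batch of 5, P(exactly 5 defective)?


Binomial: P(X=5) = C(5,5)×p^5×(1-p)^0
= 1 × 16807/248832 × 1 = 16807/248832

P(X=5) = 16807/248832 ≈ 6.75%


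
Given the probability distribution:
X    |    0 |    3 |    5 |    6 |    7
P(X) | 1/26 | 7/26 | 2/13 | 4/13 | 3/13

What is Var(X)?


E[X] = 131/26
E[X²] = 745/26
Var(X) = E[X²] - (E[X])² = 745/26 - 17161/676 = 2209/676

Var(X) = 2209/676 ≈ 3.2678


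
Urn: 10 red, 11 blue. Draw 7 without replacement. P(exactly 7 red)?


Hypergeometric: C(10,7)×C(11,0)/C(21,7)
= 120×1/116280 = 1/969

P(X=7) = 1/969 ≈ 0.10%


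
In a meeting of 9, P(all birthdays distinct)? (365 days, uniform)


P(all different) = Π(365-i)/365 for i=0..8
= (365/365)×(364/365)×...×(357/365)
= 0.905376

P ≈ 0.9054 ≈ 90.54%


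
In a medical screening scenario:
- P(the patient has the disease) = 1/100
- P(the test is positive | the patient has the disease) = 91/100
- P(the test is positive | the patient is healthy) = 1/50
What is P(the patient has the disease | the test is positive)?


Using Bayes' theorem:
P(A|B) = P(B|A)·P(A) / P(B)

P(the test is positive) = 91/100 × 1/100 + 1/50 × 99/100
= 91/10000 + 99/5000 = 289/10000

P(the patient has the disease|the test is positive) = (91/10000) / (289/10000) = 91/289

P(the patient has the disease|the test is positive) = 91/289 ≈ 31.49%


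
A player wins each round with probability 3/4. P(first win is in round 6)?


Geometric: P(X=6) = (1-p)^(k-1)×p = (1/4)^5×3/4 = 3/4096

P(X=6) = 3/4096 ≈ 0.07%


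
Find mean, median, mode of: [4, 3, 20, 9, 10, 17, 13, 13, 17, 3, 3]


Sorted: [3, 3, 3, 4, 9, 10, 13, 13, 17, 17, 20]
Mean = 112/11
Median = 10
Freq: {4: 1, 3: 3, 20: 1, 9: 1, 10: 1, 17: 2, 13: 2}
Mode: [3]

Mean=112/11, Median=10, Mode=3


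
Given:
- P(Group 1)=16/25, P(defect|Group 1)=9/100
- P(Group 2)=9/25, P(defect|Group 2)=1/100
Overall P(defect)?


P(B) = Σ P(B|Aᵢ)×P(Aᵢ)
  9/100×16/25 = 36/625
  1/100×9/25 = 9/2500
Sum = 153/2500

P(defect) = 153/2500 ≈ 6.12%


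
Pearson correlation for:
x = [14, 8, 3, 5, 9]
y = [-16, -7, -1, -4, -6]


n=5, Σx=39, Σy=-34, Σxy=-357, Σx²=375, Σy²=358
r = (5×(-357) - 39×(-34))/√((5×375 - 39²)(5×358 - (-34)²))
= -459/√(354×634) = -459/√224436 ≈ -459/473.7468 ≈ -0.9689

r ≈ -0.9689


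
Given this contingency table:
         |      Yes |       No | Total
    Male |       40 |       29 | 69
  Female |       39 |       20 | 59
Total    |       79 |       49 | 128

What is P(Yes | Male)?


P(Yes | Male) = 40/(40+29) = 40/69

P(Yes|Male) = 40/69 ≈ 57.97%


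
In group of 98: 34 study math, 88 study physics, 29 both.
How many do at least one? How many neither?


|A∪B| = 34+88-29 = 93
Neither = 98-93 = 5

At least one: 93; Neither: 5


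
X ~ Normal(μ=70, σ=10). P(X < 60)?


z = (60-70)/10 = -1.0
P(Z < -1.0) = 0.1587

P(X < 60) ≈ 0.1587


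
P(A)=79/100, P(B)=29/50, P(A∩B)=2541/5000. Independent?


P(A)×P(B) = 2291/5000
P(A∩B) = 2541/5000
Not equal → NOT independent

No, not independent


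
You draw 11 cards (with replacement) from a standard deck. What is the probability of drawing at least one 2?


P(not a 2) = 48/52 = 12/13
P(none in 11 draws) = (12/13)^11 = 743008370688/1792160394037
P(≥1 2) = 1 - 743008370688/1792160394037 = 1049152023349/1792160394037

P = 1049152023349/1792160394037 ≈ 58.54%


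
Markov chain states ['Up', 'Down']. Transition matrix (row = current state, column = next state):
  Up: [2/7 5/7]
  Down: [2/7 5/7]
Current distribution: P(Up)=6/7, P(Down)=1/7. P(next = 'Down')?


P(next=Down) = Σᵢ P(now=i)×P(i→Down)
= 6/7×5/7 + 1/7×5/7
= 30/49 + 5/49 = 5/7

P = 5/7 ≈ 0.7143


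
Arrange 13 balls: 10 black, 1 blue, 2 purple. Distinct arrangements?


13!/(10!×1!×2!) = 858

858


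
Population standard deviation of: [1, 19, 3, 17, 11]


Mean = 51/5
  (1-51/5)²=2116/25
  (19-51/5)²=1936/25
  (3-51/5)²=1296/25
  (17-51/5)²=1156/25
  (11-51/5)²=16/25
Σ(x-μ)² = 1304/5
σ² = (1304/5)/5 = 1304/25

σ = √(1304/25) ≈ 7.2222


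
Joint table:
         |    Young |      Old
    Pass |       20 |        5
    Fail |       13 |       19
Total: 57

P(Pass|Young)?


P(Pass|Young) = 20/(20+13) = 20/33

P = 20/33 ≈ 60.61%


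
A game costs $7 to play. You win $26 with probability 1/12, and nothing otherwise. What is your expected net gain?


E[gain] = (26-7)×1/12 + (-7)×11/12
= 19/12 - 77/12 = -29/6

Expected net gain = $-29/6 ≈ $-4.83


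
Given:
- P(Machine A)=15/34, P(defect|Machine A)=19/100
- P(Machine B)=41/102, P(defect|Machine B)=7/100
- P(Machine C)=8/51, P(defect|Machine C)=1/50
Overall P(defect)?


P(B) = Σ P(B|Aᵢ)×P(Aᵢ)
  19/100×15/34 = 57/680
  7/100×41/102 = 287/10200
  1/50×8/51 = 4/1275
Sum = 587/5100

P(defect) = 587/5100 ≈ 11.51%


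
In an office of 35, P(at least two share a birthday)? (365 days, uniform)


P(all different) = Π(365-i)/365 for i=0..34
= 0.185617
P(match) = 1 - 0.185617 = 0.814383

P ≈ 0.8144 ≈ 81.44%


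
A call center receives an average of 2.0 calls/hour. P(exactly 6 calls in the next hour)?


Poisson(λ=2.0): P(X=6) = e^(-λ)×λ^k/k!
= e^(-2.0) × 2.0^6 / 6!
≈ 0.1353352832 × 64 / 720 ≈ 0.012030

P(X=6) ≈ 0.012030 ≈ 1.20%


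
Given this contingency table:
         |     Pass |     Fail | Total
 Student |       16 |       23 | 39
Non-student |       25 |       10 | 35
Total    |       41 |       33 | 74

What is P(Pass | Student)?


P(Pass | Student) = 16/(16+23) = 16/39

P(Pass|Student) = 16/39 ≈ 41.03%


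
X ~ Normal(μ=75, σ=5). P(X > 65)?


z = (65-75)/5 = -2.0
P(X > 65) = 1 - P(Z ≤ -2.0) = 1 - 0.0228 = 0.9772

P(X > 65) ≈ 0.9772


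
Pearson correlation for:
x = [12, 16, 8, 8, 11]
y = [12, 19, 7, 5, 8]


n=5, Σx=55, Σy=51, Σxy=632, Σx²=649, Σy²=643
r = (5×632 - 55×51)/√((5×649 - 55²)(5×643 - 51²))
= 355/√(220×614) = 355/√135080 ≈ 355/367.5323 ≈ 0.9659

r ≈ 0.9659


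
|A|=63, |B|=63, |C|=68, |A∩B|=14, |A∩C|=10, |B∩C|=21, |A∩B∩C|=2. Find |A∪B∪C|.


|A∪B∪C| = 63+63+68-14-10-21+2 = 151

|A∪B∪C| = 151


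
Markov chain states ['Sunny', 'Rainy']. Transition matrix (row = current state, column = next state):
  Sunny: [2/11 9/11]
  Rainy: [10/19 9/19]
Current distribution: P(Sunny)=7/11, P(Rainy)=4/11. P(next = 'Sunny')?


P(next=Sunny) = Σᵢ P(now=i)×P(i→Sunny)
= 7/11×2/11 + 4/11×10/19
= 14/121 + 40/209 = 706/2299

P = 706/2299 ≈ 0.3071


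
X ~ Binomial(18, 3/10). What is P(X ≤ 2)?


P(X ≤ 2) = Σ P(X=i) for i=0..2
P(X=0) = 1628413597910449/1000000000000000000
P(X=1) = 6281023877654589/500000000000000000
P(X=2) = 45761745394340577/1000000000000000000
Sum = 14988051686890051/250000000000000000

P(X ≤ 2) = 14988051686890051/250000000000000000 ≈ 6.00%


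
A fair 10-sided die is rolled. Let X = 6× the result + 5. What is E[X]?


E[die] = (1+10)/2 = 11/2
E[X] = 6×11/2 + 5 = 38

E[X] = 38


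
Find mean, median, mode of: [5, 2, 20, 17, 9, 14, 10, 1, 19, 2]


Sorted: [1, 2, 2, 5, 9, 10, 14, 17, 19, 20]
Mean = 99/10
Median = 19/2
Freq: {5: 1, 2: 2, 20: 1, 17: 1, 9: 1, 14: 1, 10: 1, 1: 1, 19: 1}
Mode: [2]

Mean=99/10, Median=19/2, Mode=2


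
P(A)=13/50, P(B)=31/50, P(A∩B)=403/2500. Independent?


P(A)×P(B) = 403/2500
P(A∩B) = 403/2500
Equal ✓ → Independent

Yes, independent


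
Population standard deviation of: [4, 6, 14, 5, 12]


Mean = 41/5
  (4-41/5)²=441/25
  (6-41/5)²=121/25
  (14-41/5)²=841/25
  (5-41/5)²=256/25
  (12-41/5)²=361/25
Σ(x-μ)² = 404/5
σ² = (404/5)/5 = 404/25

σ = √(404/25) ≈ 4.0200


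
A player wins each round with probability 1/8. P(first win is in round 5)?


Geometric: P(X=5) = (1-p)^(k-1)×p = (7/8)^4×1/8 = 2401/32768

P(X=5) = 2401/32768 ≈ 7.33%


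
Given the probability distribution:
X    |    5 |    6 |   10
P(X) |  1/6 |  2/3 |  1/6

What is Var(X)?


E[X] = 13/2
E[X²] = 269/6
Var(X) = E[X²] - (E[X])² = 269/6 - 169/4 = 31/12

Var(X) = 31/12 ≈ 2.5833


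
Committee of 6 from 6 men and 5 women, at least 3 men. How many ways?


Count by #men:
  3M,3W: C(6,3)×C(5,3)=200
  4M,2W: C(6,4)×C(5,2)=150
  5M,1W: C(6,5)×C(5,1)=30
  6M,0W: C(6,6)×C(5,0)=1
Total = 381

381


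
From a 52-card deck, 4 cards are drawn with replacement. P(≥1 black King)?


P(not a black King) = 50/52 = 25/26
P(none in 4 draws) = (25/26)^4 = 390625/456976
P(≥1 black King) = 1 - 390625/456976 = 66351/456976

P = 66351/456976 ≈ 14.52%


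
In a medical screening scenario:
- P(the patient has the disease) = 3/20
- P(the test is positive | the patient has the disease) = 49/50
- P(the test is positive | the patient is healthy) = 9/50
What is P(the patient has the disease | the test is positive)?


Using Bayes' theorem:
P(A|B) = P(B|A)·P(A) / P(B)

P(the test is positive) = 49/50 × 3/20 + 9/50 × 17/20
= 147/1000 + 153/1000 = 3/10

P(the patient has the disease|the test is positive) = (147/1000) / (3/10) = 49/100

P(the patient has the disease|the test is positive) = 49/100 ≈ 49.00%


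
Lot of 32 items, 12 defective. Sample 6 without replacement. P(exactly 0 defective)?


Hypergeometric: C(12,0)×C(20,6)/C(32,6)
= 1×38760/906192 = 1615/37758

P(X=0) = 1615/37758 ≈ 4.28%


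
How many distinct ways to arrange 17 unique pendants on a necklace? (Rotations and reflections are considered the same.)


Free circular arrangements: rotations and reflections both identified.
(n-1)!/2 = 16!/2 = 20922789888000/2 = 10461394944000

10461394944000


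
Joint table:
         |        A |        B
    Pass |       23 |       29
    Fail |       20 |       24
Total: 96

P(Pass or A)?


P(Pass∨A) = P(Pass) + P(A) - P(Pass∧A)
= (52 + 43 - 23)/96 = 72/96 = 3/4

P = 3/4 ≈ 75.00%


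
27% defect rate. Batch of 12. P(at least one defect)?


P(all good) = (73/100)^12 = 22902048046490258711521/1000000000000000000000000
P(≥1 defect) = 977097951953509741288479/1000000000000000000000000

P = 977097951953509741288479/1000000000000000000000000 ≈ 97.71%


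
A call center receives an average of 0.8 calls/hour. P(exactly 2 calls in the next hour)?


Poisson(λ=0.8): P(X=2) = e^(-λ)×λ^k/k!
= e^(-0.8) × 0.8^2 / 2!
≈ 0.4493289641 × 0.64 / 2 ≈ 0.143785

P(X=2) ≈ 0.143785 ≈ 14.38%


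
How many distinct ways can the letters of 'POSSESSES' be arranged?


Letters: 9, freq: {'P': 1, 'O': 1, 'S': 5, 'E': 2}
9!/(1!×1!×5!×2!) = 362880/240 = 1512

1512


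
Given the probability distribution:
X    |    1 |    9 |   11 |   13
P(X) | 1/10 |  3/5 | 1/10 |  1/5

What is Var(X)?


E[X] = 46/5
E[X²] = 473/5
Var(X) = E[X²] - (E[X])² = 473/5 - 2116/25 = 249/25

Var(X) = 249/25 ≈ 9.9600


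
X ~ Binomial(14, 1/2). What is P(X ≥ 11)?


P(X ≥ 11) = Σ P(X=i) for i=11..14
P(X=11) = 91/4096
P(X=12) = 91/16384
P(X=13) = 7/8192
P(X=14) = 1/16384
Sum = 235/8192

P(X ≥ 11) = 235/8192 ≈ 2.87%


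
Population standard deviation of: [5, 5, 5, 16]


Mean = 31/4
  (5-31/4)²=121/16
  (5-31/4)²=121/16
  (5-31/4)²=121/16
  (16-31/4)²=1089/16
Σ(x-μ)² = 363/4
σ² = (363/4)/4 = 363/16

σ = √(363/16) ≈ 4.7631


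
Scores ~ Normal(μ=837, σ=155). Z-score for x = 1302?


z = (x - μ)/σ = (1302 - 837)/155 = 3.0

z = 3.0


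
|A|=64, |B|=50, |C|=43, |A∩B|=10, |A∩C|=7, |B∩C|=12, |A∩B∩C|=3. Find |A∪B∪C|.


|A∪B∪C| = 64+50+43-10-7-12+3 = 131

|A∪B∪C| = 131


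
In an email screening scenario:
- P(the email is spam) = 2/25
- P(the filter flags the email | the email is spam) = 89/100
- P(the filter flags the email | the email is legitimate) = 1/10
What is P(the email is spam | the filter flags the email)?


Using Bayes' theorem:
P(A|B) = P(B|A)·P(A) / P(B)

P(the filter flags the email) = 89/100 × 2/25 + 1/10 × 23/25
= 89/1250 + 23/250 = 102/625

P(the email is spam|the filter flags the email) = (89/1250) / (102/625) = 89/204

P(the email is spam|the filter flags the email) = 89/204 ≈ 43.63%


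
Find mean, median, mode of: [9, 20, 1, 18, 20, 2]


Sorted: [1, 2, 9, 18, 20, 20]
Mean = 70/6 = 35/3
Median = 27/2
Freq: {9: 1, 20: 2, 1: 1, 18: 1, 2: 1}
Mode: [20]

Mean=35/3, Median=27/2, Mode=20


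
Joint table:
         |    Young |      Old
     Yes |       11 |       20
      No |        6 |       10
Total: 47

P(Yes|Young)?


P(Yes|Young) = 11/(11+6) = 11/17

P = 11/17 ≈ 64.71%


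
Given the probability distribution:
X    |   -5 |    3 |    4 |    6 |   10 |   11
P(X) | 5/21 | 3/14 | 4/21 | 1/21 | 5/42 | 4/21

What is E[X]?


E[X] = Σ x·P(X=x)
= (-5)×(5/21) + (3)×(3/14) + (4)×(4/21) + (6)×(1/21) + (10)×(5/42) + (11)×(4/21)
= 53/14

E[X] = 53/14


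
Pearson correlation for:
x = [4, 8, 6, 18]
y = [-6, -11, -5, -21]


n=4, Σx=36, Σy=-43, Σxy=-520, Σx²=440, Σy²=623
r = (4×(-520) - 36×(-43))/√((4×440 - 36²)(4×623 - (-43)²))
= -532/√(464×643) = -532/√298352 ≈ -532/546.2161 ≈ -0.9740

r ≈ -0.9740


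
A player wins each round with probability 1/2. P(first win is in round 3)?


Geometric: P(X=3) = (1-p)^(k-1)×p = (1/2)^2×1/2 = 1/8

P(X=3) = 1/8 ≈ 12.50%


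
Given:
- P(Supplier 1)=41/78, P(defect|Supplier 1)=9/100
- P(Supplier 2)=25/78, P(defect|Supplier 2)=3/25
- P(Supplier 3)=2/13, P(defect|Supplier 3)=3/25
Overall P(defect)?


P(B) = Σ P(B|Aᵢ)×P(Aᵢ)
  9/100×41/78 = 123/2600
  3/25×25/78 = 1/26
  3/25×2/13 = 6/325
Sum = 271/2600

P(defect) = 271/2600 ≈ 10.42%


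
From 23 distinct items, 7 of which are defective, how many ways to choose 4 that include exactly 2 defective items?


Choose 2 of the 7 defective items and 2 of the other 16 items:
C(7,2)×C(16,2) = 21×120 = 2520

2520


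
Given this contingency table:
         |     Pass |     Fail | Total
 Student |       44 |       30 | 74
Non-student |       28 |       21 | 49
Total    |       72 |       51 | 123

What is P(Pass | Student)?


P(Pass | Student) = 44/(44+30) = 44/74 = 22/37

P(Pass|Student) = 22/37 ≈ 59.46%


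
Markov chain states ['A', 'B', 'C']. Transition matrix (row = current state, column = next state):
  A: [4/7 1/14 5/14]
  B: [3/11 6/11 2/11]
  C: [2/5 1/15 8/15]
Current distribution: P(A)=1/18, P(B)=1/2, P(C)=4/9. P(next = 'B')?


P(next=B) = Σᵢ P(now=i)×P(i→B)
= 1/18×1/14 + 1/2×6/11 + 4/9×1/15
= 1/252 + 3/11 + 4/135 = 12737/41580

P = 12737/41580 ≈ 0.3063


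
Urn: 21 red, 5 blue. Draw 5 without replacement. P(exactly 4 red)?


Hypergeometric: C(21,4)×C(5,1)/C(26,5)
= 5985×5/65780 = 5985/13156

P(X=4) = 5985/13156 ≈ 45.49%


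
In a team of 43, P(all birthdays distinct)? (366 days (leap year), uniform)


P(all different) = Π(366-i)/366 for i=0..42
= (366/366)×(365/366)×...×(324/366)
= 0.076637

P ≈ 0.0766 ≈ 7.66%


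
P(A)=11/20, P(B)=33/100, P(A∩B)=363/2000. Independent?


P(A)×P(B) = 363/2000
P(A∩B) = 363/2000
Equal ✓ → Independent

Yes, independent


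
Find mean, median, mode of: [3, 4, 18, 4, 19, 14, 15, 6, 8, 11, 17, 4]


Sorted: [3, 4, 4, 4, 6, 8, 11, 14, 15, 17, 18, 19]
Mean = 123/12 = 41/4
Median = 19/2
Freq: {3: 1, 4: 3, 18: 1, 19: 1, 14: 1, 15: 1, 6: 1, 8: 1, 11: 1, 17: 1}
Mode: [4]

Mean=41/4, Median=19/2, Mode=4


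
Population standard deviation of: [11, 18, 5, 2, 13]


Mean = 49/5
  (11-49/5)²=36/25
  (18-49/5)²=1681/25
  (5-49/5)²=576/25
  (2-49/5)²=1521/25
  (13-49/5)²=256/25
Σ(x-μ)² = 814/5
σ² = (814/5)/5 = 814/25

σ = √(814/25) ≈ 5.7061


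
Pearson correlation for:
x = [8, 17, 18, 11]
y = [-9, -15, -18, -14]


n=4, Σx=54, Σy=-56, Σxy=-805, Σx²=798, Σy²=826
r = (4×(-805) - 54×(-56))/√((4×798 - 54²)(4×826 - (-56)²))
= -196/√(276×168) = -196/√46368 ≈ -196/215.3323 ≈ -0.9102

r ≈ -0.9102


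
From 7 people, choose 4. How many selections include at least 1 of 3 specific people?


Complement: C(7,4) - C(4,4) = 35 - 1 = 34

34


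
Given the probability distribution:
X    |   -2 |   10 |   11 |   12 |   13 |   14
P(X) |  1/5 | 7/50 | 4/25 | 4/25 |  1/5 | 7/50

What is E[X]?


E[X] = Σ x·P(X=x)
= (-2)×(1/5) + (10)×(7/50) + (11)×(4/25) + (12)×(4/25) + (13)×(1/5) + (14)×(7/50)
= 231/25

E[X] = 231/25


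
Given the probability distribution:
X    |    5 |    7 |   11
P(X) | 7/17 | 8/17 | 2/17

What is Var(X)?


E[X] = 113/17
E[X²] = 809/17
Var(X) = E[X²] - (E[X])² = 809/17 - 12769/289 = 984/289

Var(X) = 984/289 ≈ 3.4048


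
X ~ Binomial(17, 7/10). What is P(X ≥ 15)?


P(X ≥ 15) = Σ P(X=i) for i=15..17
P(X=15) = 726376911021279/12500000000000000
P(X=16) = 1694879459049651/100000000000000000
P(X=17) = 232630513987207/100000000000000000
Sum = 773852526120709/10000000000000000

P(X ≥ 15) = 773852526120709/10000000000000000 ≈ 7.74%


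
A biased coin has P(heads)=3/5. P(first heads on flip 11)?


Geometric: P(X=11) = (1-p)^(k-1)×p = (2/5)^10×3/5 = 3072/48828125

P(X=11) = 3072/48828125 ≈ 0.01%


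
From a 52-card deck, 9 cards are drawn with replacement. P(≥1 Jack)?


P(not a Jack) = 48/52 = 12/13
P(none in 9 draws) = (12/13)^9 = 5159780352/10604499373
P(≥1 Jack) = 1 - 5159780352/10604499373 = 5444719021/10604499373

P = 5444719021/10604499373 ≈ 51.34%


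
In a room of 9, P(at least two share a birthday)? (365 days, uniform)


P(all different) = Π(365-i)/365 for i=0..8
= 0.905376
P(match) = 1 - 0.905376 = 0.094624

P ≈ 0.0946 ≈ 9.46%


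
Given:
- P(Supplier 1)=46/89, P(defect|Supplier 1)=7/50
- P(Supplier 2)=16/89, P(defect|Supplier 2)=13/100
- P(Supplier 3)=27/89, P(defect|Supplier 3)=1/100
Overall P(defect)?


P(B) = Σ P(B|Aᵢ)×P(Aᵢ)
  7/50×46/89 = 161/2225
  13/100×16/89 = 52/2225
  1/100×27/89 = 27/8900
Sum = 879/8900

P(defect) = 879/8900 ≈ 9.88%


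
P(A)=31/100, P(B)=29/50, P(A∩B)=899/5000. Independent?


P(A)×P(B) = 899/5000
P(A∩B) = 899/5000
Equal ✓ → Independent

Yes, independent


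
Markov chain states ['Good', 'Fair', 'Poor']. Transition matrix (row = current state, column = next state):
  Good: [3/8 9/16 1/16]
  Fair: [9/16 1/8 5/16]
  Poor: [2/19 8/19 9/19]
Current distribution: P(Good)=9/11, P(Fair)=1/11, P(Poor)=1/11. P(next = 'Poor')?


P(next=Poor) = Σᵢ P(now=i)×P(i→Poor)
= 9/11×1/16 + 1/11×5/16 + 1/11×9/19
= 9/176 + 5/176 + 9/209 = 205/1672

P = 205/1672 ≈ 0.1226


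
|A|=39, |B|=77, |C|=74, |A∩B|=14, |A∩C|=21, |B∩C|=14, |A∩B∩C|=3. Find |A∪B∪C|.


|A∪B∪C| = 39+77+74-14-21-14+3 = 144

|A∪B∪C| = 144


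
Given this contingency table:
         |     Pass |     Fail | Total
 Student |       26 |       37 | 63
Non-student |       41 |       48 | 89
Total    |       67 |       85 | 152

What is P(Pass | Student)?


P(Pass | Student) = 26/(26+37) = 26/63

P(Pass|Student) = 26/63 ≈ 41.27%


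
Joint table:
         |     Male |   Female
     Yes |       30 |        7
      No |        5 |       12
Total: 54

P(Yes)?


P(Yes) = (30+7)/54 = 37/54

P(Yes) = 37/54 ≈ 68.52%


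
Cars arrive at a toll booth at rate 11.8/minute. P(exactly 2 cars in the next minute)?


Poisson(λ=11.8): P(X=2) = e^(-λ)×λ^k/k!
= e^(-11.8) × 11.8^2 / 2!
≈ 7.504557915e-06 × 139.24 / 2 ≈ 0.000522

P(X=2) ≈ 0.000522 ≈ 0.05%


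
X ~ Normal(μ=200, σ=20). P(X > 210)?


z = (210-200)/20 = 0.5
P(X > 210) = 1 - P(Z ≤ 0.5) = 1 - 0.6915 = 0.3085

P(X > 210) ≈ 0.3085


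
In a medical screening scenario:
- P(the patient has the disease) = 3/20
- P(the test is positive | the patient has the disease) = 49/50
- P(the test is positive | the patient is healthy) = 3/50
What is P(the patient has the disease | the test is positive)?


Using Bayes' theorem:
P(A|B) = P(B|A)·P(A) / P(B)

P(the test is positive) = 49/50 × 3/20 + 3/50 × 17/20
= 147/1000 + 51/1000 = 99/500

P(the patient has the disease|the test is positive) = (147/1000) / (99/500) = 49/66

P(the patient has the disease|the test is positive) = 49/66 ≈ 74.24%


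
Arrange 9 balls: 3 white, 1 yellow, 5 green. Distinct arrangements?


9!/(3!×1!×5!) = 504

504


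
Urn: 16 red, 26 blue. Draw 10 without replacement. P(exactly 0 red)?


Hypergeometric: C(16,0)×C(26,10)/C(42,10)
= 1×5311735/1471442973 = 115/31857

P(X=0) = 115/31857 ≈ 0.36%


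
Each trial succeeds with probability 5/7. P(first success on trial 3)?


Geometric: P(X=3) = (1-p)^(k-1)×p = (2/7)^2×5/7 = 20/343

P(X=3) = 20/343 ≈ 5.83%


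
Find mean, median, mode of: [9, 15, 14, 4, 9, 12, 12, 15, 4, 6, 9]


Sorted: [4, 4, 6, 9, 9, 9, 12, 12, 14, 15, 15]
Mean = 109/11
Median = 9
Freq: {9: 3, 15: 2, 14: 1, 4: 2, 12: 2, 6: 1}
Mode: [9]

Mean=109/11, Median=9, Mode=9


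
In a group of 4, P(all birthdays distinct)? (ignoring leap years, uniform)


P(all different) = Π(365-i)/365 for i=0..3
= (365/365)×(364/365)×...×(362/365)
= 0.983644

P ≈ 0.9836 ≈ 98.36%


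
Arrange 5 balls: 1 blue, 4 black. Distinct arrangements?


5!/(1!×4!) = 5

5


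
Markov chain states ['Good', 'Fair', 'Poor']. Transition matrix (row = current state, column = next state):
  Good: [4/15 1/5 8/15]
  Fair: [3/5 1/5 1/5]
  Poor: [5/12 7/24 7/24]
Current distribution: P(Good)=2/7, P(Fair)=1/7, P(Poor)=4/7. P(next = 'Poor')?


P(next=Poor) = Σᵢ P(now=i)×P(i→Poor)
= 2/7×8/15 + 1/7×1/5 + 4/7×7/24
= 16/105 + 1/35 + 1/6 = 73/210

P = 73/210 ≈ 0.3476


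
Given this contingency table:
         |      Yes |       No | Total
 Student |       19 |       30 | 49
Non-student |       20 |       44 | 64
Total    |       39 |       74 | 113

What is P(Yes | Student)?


P(Yes | Student) = 19/(19+30) = 19/49

P(Yes|Student) = 19/49 ≈ 38.78%


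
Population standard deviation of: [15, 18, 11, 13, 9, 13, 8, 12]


Mean = 99/8
  (15-99/8)²=441/64
  (18-99/8)²=2025/64
  (11-99/8)²=121/64
  (13-99/8)²=25/64
  (9-99/8)²=729/64
  (13-99/8)²=25/64
  (8-99/8)²=1225/64
  (12-99/8)²=9/64
Σ(x-μ)² = 575/8
σ² = (575/8)/8 = 575/64

σ = √(575/64) ≈ 2.9974


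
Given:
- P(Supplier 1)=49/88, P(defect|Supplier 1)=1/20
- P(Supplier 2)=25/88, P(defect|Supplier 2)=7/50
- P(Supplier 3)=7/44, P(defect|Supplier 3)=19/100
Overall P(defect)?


P(B) = Σ P(B|Aᵢ)×P(Aᵢ)
  1/20×49/88 = 49/1760
  7/50×25/88 = 7/176
  19/100×7/44 = 133/4400
Sum = 861/8800

P(defect) = 861/8800 ≈ 9.78%


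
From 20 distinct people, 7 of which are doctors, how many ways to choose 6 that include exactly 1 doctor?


Choose 1 of the 7 doctors and 5 of the other 13 people:
C(7,1)×C(13,5) = 7×1287 = 9009

9009


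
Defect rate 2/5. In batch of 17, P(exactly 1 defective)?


Binomial: P(X=1) = C(17,1)×p^1×(1-p)^16
= 17 × 2/5 × 43046721/152587890625 = 1463588514/762939453125

P(X=1) = 1463588514/762939453125 ≈ 0.19%


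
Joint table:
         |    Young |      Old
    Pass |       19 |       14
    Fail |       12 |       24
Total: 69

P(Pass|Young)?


P(Pass|Young) = 19/(19+12) = 19/31

P = 19/31 ≈ 61.29%


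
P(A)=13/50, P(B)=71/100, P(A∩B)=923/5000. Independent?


P(A)×P(B) = 923/5000
P(A∩B) = 923/5000
Equal ✓ → Independent

Yes, independent


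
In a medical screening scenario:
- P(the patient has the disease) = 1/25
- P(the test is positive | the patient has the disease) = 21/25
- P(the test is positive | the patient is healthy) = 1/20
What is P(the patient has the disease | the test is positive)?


Using Bayes' theorem:
P(A|B) = P(B|A)·P(A) / P(B)

P(the test is positive) = 21/25 × 1/25 + 1/20 × 24/25
= 21/625 + 6/125 = 51/625

P(the patient has the disease|the test is positive) = (21/625) / (51/625) = 7/17

P(the patient has the disease|the test is positive) = 7/17 ≈ 41.18%


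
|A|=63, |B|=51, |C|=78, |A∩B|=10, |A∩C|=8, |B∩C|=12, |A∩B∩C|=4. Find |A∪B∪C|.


|A∪B∪C| = 63+51+78-10-8-12+4 = 166

|A∪B∪C| = 166


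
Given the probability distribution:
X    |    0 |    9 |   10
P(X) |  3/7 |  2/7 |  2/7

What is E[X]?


E[X] = Σ x·P(X=x)
= (0)×(3/7) + (9)×(2/7) + (10)×(2/7)
= 38/7

E[X] = 38/7


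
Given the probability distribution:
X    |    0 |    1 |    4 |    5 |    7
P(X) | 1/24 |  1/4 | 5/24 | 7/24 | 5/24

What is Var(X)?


E[X] = 4
E[X²] = 253/12
Var(X) = E[X²] - (E[X])² = 253/12 - 16 = 61/12

Var(X) = 61/12 ≈ 5.0833


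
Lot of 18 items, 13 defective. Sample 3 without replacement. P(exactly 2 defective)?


Hypergeometric: C(13,2)×C(5,1)/C(18,3)
= 78×5/816 = 65/136

P(X=2) = 65/136 ≈ 47.79%


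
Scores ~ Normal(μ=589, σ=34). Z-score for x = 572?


z = (x - μ)/σ = (572 - 589)/34 = -0.5

z = -0.5


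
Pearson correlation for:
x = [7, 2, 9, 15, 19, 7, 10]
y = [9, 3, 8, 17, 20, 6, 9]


n=7, Σx=69, Σy=72, Σxy=908, Σx²=869, Σy²=960
r = (7×908 - 69×72)/√((7×869 - 69²)(7×960 - 72²))
= 1388/√(1322×1536) = 1388/√2030592 ≈ 1388/1424.9884 ≈ 0.9740

r ≈ 0.9740


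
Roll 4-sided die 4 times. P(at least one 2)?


P(no 2)^4 = (3/4)^4 = 81/256
P(≥1) = 1 - 81/256 = 175/256

P = 175/256 ≈ 68.36%


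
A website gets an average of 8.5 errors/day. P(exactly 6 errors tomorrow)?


Poisson(λ=8.5): P(X=6) = e^(-λ)×λ^k/k!
= e^(-8.5) × 8.5^6 / 6!
≈ 0.000203468369 × 377149.515625 / 720 ≈ 0.106581

P(X=6) ≈ 0.106581 ≈ 10.66%


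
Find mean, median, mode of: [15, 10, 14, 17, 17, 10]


Sorted: [10, 10, 14, 15, 17, 17]
Mean = 83/6
Median = 29/2
Freq: {15: 1, 10: 2, 14: 1, 17: 2}
Mode: [10, 17]

Mean=83/6, Median=29/2, Mode=[10, 17]


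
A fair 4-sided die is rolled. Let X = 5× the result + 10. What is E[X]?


E[die] = (1+4)/2 = 5/2
E[X] = 5×5/2 + 10 = 45/2

E[X] = 45/2


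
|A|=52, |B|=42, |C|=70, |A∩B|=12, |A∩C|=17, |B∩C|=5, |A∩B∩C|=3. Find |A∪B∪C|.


|A∪B∪C| = 52+42+70-12-17-5+3 = 133

|A∪B∪C| = 133


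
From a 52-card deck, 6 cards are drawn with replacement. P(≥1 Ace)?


P(not a Ace) = 48/52 = 12/13
P(none in 6 draws) = (12/13)^6 = 2985984/4826809
P(≥1 Ace) = 1 - 2985984/4826809 = 1840825/4826809

P = 1840825/4826809 ≈ 38.14%


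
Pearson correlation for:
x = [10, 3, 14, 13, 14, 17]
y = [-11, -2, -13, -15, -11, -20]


n=6, Σx=71, Σy=-72, Σxy=-987, Σx²=959, Σy²=1040
r = (6×(-987) - 71×(-72))/√((6×959 - 71²)(6×1040 - (-72)²))
= -810/√(713×1056) = -810/√752928 ≈ -810/867.7142 ≈ -0.9335

r ≈ -0.9335


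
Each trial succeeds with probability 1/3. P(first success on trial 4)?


Geometric: P(X=4) = (1-p)^(k-1)×p = (2/3)^3×1/3 = 8/81

P(X=4) = 8/81 ≈ 9.88%


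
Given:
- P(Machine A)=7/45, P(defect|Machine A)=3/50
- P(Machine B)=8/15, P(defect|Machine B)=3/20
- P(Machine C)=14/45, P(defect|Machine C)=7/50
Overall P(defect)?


P(B) = Σ P(B|Aᵢ)×P(Aᵢ)
  3/50×7/45 = 7/750
  3/20×8/15 = 2/25
  7/50×14/45 = 49/1125
Sum = 299/2250

P(defect) = 299/2250 ≈ 13.29%


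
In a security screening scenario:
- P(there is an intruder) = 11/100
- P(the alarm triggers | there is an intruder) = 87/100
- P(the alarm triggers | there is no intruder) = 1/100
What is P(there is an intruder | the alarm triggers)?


Using Bayes' theorem:
P(A|B) = P(B|A)·P(A) / P(B)

P(the alarm triggers) = 87/100 × 11/100 + 1/100 × 89/100
= 957/10000 + 89/10000 = 523/5000

P(there is an intruder|the alarm triggers) = (957/10000) / (523/5000) = 957/1046

P(there is an intruder|the alarm triggers) = 957/1046 ≈ 91.49%


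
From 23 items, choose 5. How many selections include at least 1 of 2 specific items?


Complement: C(23,5) - C(21,5) = 33649 - 20349 = 13300

13300


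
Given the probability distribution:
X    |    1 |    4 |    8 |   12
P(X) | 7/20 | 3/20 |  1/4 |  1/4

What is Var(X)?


E[X] = 119/20
E[X²] = 219/4
Var(X) = E[X²] - (E[X])² = 219/4 - 14161/400 = 7739/400

Var(X) = 7739/400 ≈ 19.3475


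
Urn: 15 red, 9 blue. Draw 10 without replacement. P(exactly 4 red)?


Hypergeometric: C(15,4)×C(9,6)/C(24,10)
= 1365×84/1961256 = 9555/163438

P(X=4) = 9555/163438 ≈ 5.85%


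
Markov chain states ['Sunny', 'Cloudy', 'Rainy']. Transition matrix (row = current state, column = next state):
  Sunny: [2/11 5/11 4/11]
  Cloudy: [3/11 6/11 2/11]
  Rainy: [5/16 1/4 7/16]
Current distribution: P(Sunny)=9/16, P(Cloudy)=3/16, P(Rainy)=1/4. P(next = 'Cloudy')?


P(next=Cloudy) = Σᵢ P(now=i)×P(i→Cloudy)
= 9/16×5/11 + 3/16×6/11 + 1/4×1/4
= 45/176 + 9/88 + 1/16 = 37/88

P = 37/88 ≈ 0.4205


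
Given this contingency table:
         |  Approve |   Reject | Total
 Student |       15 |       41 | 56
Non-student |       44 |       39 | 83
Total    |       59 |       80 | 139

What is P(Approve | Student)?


P(Approve | Student) = 15/(15+41) = 15/56

P(Approve|Student) = 15/56 ≈ 26.79%


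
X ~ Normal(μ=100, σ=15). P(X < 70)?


z = (70-100)/15 = -2.0
P(Z < -2.0) = 0.0228

P(X < 70) ≈ 0.0228


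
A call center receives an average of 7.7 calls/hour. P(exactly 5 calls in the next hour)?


Poisson(λ=7.7): P(X=5) = e^(-λ)×λ^k/k!
= e^(-7.7) × 7.7^5 / 5!
≈ 0.0004528271829 × 27067.84157 / 120 ≈ 0.102142

P(X=5) ≈ 0.102142 ≈ 10.21%


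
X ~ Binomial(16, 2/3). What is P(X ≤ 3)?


P(X ≤ 3) = Σ P(X=i) for i=0..3
P(X=0) = 1/43046721
P(X=1) = 32/43046721
P(X=2) = 160/14348907
P(X=3) = 4480/43046721
Sum = 4993/43046721

P(X ≤ 3) = 4993/43046721 ≈ 0.01%


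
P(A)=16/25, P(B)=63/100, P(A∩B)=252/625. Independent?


P(A)×P(B) = 252/625
P(A∩B) = 252/625
Equal ✓ → Independent

Yes, independent


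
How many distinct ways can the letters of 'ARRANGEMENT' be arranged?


Letters: 11, freq: {'A': 2, 'R': 2, 'N': 2, 'G': 1, 'E': 2, 'M': 1, 'T': 1}
11!/(2!×2!×2!×1!×2!×1!×1!) = 39916800/16 = 2494800

2494800


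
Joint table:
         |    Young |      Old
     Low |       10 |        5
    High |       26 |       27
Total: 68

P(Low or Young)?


P(Low∨Young) = P(Low) + P(Young) - P(Low∧Young)
= (15 + 36 - 10)/68 = 41/68

P = 41/68 ≈ 60.29%


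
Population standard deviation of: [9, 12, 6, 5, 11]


Mean = 43/5
  (9-43/5)²=4/25
  (12-43/5)²=289/25
  (6-43/5)²=169/25
  (5-43/5)²=324/25
  (11-43/5)²=144/25
Σ(x-μ)² = 186/5
σ² = (186/5)/5 = 186/25

σ = √(186/25) ≈ 2.7276


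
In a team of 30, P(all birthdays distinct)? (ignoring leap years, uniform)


P(all different) = Π(365-i)/365 for i=0..29
= (365/365)×(364/365)×...×(336/365)
= 0.293684

P ≈ 0.2937 ≈ 29.37%


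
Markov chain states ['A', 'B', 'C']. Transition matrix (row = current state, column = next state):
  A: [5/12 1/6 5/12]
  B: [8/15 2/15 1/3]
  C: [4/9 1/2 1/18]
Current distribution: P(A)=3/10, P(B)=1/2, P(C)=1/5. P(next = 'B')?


P(next=B) = Σᵢ P(now=i)×P(i→B)
= 3/10×1/6 + 1/2×2/15 + 1/5×1/2
= 1/20 + 1/15 + 1/10 = 13/60

P = 13/60 ≈ 0.2167


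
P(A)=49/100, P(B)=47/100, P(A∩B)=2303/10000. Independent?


P(A)×P(B) = 2303/10000
P(A∩B) = 2303/10000
Equal ✓ → Independent

Yes, independent


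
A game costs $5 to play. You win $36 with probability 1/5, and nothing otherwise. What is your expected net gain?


E[gain] = (36-5)×1/5 + (-5)×4/5
= 31/5 - 4 = 11/5

Expected net gain = $11/5 ≈ $2.20


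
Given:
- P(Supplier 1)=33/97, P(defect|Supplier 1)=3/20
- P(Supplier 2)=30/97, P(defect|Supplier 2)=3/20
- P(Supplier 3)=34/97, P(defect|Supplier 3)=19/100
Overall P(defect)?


P(B) = Σ P(B|Aᵢ)×P(Aᵢ)
  3/20×33/97 = 99/1940
  3/20×30/97 = 9/194
  19/100×34/97 = 323/4850
Sum = 1591/9700

P(defect) = 1591/9700 ≈ 16.40%


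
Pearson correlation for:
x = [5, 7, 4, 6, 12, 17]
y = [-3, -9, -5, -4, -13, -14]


n=6, Σx=51, Σy=-48, Σxy=-516, Σx²=559, Σy²=496
r = (6×(-516) - 51×(-48))/√((6×559 - 51²)(6×496 - (-48)²))
= -648/√(753×672) = -648/√506016 ≈ -648/711.3480 ≈ -0.9109

r ≈ -0.9109


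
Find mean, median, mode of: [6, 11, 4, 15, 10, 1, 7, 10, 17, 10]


Sorted: [1, 4, 6, 7, 10, 10, 10, 11, 15, 17]
Mean = 91/10
Median = 10
Freq: {6: 1, 11: 1, 4: 1, 15: 1, 10: 3, 1: 1, 7: 1, 17: 1}
Mode: [10]

Mean=91/10, Median=10, Mode=10


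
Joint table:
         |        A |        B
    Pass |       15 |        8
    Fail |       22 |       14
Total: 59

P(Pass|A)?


P(Pass|A) = 15/(15+22) = 15/37

P = 15/37 ≈ 40.54%


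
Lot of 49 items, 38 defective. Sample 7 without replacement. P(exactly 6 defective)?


Hypergeometric: C(38,6)×C(11,1)/C(49,7)
= 2760681×11/85900584 = 131461/371864

P(X=6) = 131461/371864 ≈ 35.35%


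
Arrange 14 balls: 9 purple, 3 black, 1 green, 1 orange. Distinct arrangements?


14!/(9!×3!×1!×1!) = 40040

40040


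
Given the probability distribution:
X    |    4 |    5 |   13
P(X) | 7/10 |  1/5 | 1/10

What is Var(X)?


E[X] = 51/10
E[X²] = 331/10
Var(X) = E[X²] - (E[X])² = 331/10 - 2601/100 = 709/100

Var(X) = 709/100 ≈ 7.0900


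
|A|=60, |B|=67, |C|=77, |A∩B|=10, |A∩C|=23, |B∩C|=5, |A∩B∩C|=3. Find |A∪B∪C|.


|A∪B∪C| = 60+67+77-10-23-5+3 = 169

|A∪B∪C| = 169


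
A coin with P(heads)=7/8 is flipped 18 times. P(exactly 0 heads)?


Binomial: P(X=0) = C(18,0)×p^0×(1-p)^18
= 1 × 1 × 1/18014398509481984 = 1/18014398509481984

P(X=0) = 1/18014398509481984 ≈ 0.00%


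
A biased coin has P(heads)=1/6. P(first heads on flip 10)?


Geometric: P(X=10) = (1-p)^(k-1)×p = (5/6)^9×1/6 = 1953125/60466176

P(X=10) = 1953125/60466176 ≈ 3.23%


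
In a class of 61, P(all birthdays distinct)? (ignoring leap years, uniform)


P(all different) = Π(365-i)/365 for i=0..60
= (365/365)×(364/365)×...×(305/365)
= 0.004911

P ≈ 0.0049 ≈ 0.49%


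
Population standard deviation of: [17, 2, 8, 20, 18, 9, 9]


Mean = 83/7
  (17-83/7)²=1296/49
  (2-83/7)²=4761/49
  (8-83/7)²=729/49
  (20-83/7)²=3249/49
  (18-83/7)²=1849/49
  (9-83/7)²=400/49
  (9-83/7)²=400/49
Σ(x-μ)² = 1812/7
σ² = (1812/7)/7 = 1812/49

σ = √(1812/49) ≈ 6.0811


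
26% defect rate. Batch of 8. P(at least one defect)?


P(all good) = (37/50)^8 = 3512479453921/39062500000000
P(≥1 defect) = 35550020546079/39062500000000

P = 35550020546079/39062500000000 ≈ 91.01%


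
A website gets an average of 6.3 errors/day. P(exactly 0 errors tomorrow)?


Poisson(λ=6.3): P(X=0) = e^(-λ)×λ^k/k!
= e^(-6.3) × 6.3^0 / 0!
≈ 0.001836304777 × 1 / 1 ≈ 0.001836

P(X=0) ≈ 0.001836 ≈ 0.18%


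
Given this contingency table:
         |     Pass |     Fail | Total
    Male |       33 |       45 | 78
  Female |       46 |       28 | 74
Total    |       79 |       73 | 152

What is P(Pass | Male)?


P(Pass | Male) = 33/(33+45) = 33/78 = 11/26

P(Pass|Male) = 11/26 ≈ 42.31%


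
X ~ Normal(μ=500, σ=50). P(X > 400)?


z = (400-500)/50 = -2.0
P(X > 400) = 1 - P(Z ≤ -2.0) = 1 - 0.0228 = 0.9772

P(X > 400) ≈ 0.9772


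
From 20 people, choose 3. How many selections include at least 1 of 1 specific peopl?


Complement: C(20,3) - C(19,3) = 1140 - 969 = 171

171


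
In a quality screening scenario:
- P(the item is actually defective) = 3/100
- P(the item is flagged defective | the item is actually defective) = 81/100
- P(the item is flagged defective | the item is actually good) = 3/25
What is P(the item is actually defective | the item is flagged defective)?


Using Bayes' theorem:
P(A|B) = P(B|A)·P(A) / P(B)

P(the item is flagged defective) = 81/100 × 3/100 + 3/25 × 97/100
= 243/10000 + 291/2500 = 1407/10000

P(the item is actually defective|the item is flagged defective) = (243/10000) / (1407/10000) = 81/469

P(the item is actually defective|the item is flagged defective) = 81/469 ≈ 17.27%


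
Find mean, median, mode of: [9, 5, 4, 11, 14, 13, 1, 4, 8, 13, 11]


Sorted: [1, 4, 4, 5, 8, 9, 11, 11, 13, 13, 14]
Mean = 93/11
Median = 9
Freq: {9: 1, 5: 1, 4: 2, 11: 2, 14: 1, 13: 2, 1: 1, 8: 1}
Mode: [4, 11, 13]

Mean=93/11, Median=9, Mode=[4, 11, 13]


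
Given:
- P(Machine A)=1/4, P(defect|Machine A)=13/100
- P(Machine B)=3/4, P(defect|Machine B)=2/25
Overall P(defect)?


P(B) = Σ P(B|Aᵢ)×P(Aᵢ)
  13/100×1/4 = 13/400
  2/25×3/4 = 3/50
Sum = 37/400

P(defect) = 37/400 ≈ 9.25%
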